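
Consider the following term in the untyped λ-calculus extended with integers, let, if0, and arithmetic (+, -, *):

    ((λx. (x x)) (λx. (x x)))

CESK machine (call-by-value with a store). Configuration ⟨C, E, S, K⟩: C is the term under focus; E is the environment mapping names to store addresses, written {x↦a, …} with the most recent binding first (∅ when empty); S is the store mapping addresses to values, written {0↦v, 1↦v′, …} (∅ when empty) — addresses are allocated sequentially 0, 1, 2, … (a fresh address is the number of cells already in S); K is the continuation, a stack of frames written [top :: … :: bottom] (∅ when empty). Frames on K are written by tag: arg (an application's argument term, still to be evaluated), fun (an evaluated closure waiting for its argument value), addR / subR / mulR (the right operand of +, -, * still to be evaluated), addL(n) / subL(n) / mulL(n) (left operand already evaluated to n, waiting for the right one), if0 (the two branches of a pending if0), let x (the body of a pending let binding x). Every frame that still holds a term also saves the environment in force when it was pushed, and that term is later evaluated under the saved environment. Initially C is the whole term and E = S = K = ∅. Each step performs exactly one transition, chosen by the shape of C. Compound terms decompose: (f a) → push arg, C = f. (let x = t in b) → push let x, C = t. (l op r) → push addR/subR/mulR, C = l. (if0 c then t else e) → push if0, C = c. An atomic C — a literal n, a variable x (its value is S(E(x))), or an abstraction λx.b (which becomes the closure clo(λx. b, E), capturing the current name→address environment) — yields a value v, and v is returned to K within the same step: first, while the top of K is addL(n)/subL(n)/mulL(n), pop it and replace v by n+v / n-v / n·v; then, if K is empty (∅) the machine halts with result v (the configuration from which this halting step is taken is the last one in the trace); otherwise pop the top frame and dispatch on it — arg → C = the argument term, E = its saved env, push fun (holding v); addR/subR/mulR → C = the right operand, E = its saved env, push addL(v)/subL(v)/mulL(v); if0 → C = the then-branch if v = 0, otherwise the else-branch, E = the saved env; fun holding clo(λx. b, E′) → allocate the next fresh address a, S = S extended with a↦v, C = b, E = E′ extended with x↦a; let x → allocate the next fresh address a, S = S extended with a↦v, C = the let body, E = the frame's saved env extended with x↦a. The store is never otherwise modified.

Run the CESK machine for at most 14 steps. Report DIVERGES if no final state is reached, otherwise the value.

step 0: [C=((λx. (x x)) (λx. (x x))) | E=∅ | S=∅ | K=∅]
step 1: [C=(λx. (x x)) | E=∅ | S=∅ | K=[arg]]
step 2: [C=(λx. (x x)) | E=∅ | S=∅ | K=[fun]]
step 3: [C=(x x) | E={x↦0} | S={0↦clo(λx. (x x), ∅)} | K=∅]
step 4: [C=x | E={x↦0} | S={0↦clo(λx. (x x), ∅)} | K=[arg]]
step 5: [C=x | E={x↦0} | S={0↦clo(λx. (x x), ∅)} | K=[fun]]
step 6: [C=(x x) | E={x↦1} | S={0↦clo(λx. (x x), ∅), 1↦clo(λx. (x x), ∅)} | K=∅]
step 7: [C=x | E={x↦1} | S={0↦clo(λx. (x x), ∅), 1↦clo(λx. (x x), ∅)} | K=[arg]]
step 8: [C=x | E={x↦1} | S={0↦clo(λx. (x x), ∅), 1↦clo(λx. (x x), ∅)} | K=[fun]]
step 9: [C=(x x) | E={x↦2} | S={0↦clo(λx. (x x), ∅), 1↦clo(λx. (x x), ∅), 2↦clo(λx. (x x), ∅)} | K=∅]
step 10: [C=x | E={x↦2} | S={0↦clo(λx. (x x), ∅), 1↦clo(λx. (x x), ∅), 2↦clo(λx. (x x), ∅)} | K=[arg]]
step 11: [C=x | E={x↦2} | S={0↦clo(λx. (x x), ∅), 1↦clo(λx. (x x), ∅), 2↦clo(λx. (x x), ∅)} | K=[fun]]
step 12: [C=(x x) | E={x↦3} | S={0↦clo(λx. (x x), ∅), 1↦clo(λx. (x x), ∅), 2↦clo(λx. (x x), ∅), 3↦clo(λx. (x x), ∅)} | K=∅]
step 13: [C=x | E={x↦3} | S={0↦clo(λx. (x x), ∅), 1↦clo(λx. (x x), ∅), 2↦clo(λx. (x x), ∅), 3↦clo(λx. (x x), ∅)} | K=[arg]]
step 14: [C=x | E={x↦3} | S={0↦clo(λx. (x x), ∅), 1↦clo(λx. (x x), ∅), 2↦clo(λx. (x x), ∅), 3↦clo(λx. (x x), ∅)} | K=[fun]]
→ 14 transitions taken and the configuration is still not final: no result within 14 steps

Answer: DIVERGES (no final state within 14 steps)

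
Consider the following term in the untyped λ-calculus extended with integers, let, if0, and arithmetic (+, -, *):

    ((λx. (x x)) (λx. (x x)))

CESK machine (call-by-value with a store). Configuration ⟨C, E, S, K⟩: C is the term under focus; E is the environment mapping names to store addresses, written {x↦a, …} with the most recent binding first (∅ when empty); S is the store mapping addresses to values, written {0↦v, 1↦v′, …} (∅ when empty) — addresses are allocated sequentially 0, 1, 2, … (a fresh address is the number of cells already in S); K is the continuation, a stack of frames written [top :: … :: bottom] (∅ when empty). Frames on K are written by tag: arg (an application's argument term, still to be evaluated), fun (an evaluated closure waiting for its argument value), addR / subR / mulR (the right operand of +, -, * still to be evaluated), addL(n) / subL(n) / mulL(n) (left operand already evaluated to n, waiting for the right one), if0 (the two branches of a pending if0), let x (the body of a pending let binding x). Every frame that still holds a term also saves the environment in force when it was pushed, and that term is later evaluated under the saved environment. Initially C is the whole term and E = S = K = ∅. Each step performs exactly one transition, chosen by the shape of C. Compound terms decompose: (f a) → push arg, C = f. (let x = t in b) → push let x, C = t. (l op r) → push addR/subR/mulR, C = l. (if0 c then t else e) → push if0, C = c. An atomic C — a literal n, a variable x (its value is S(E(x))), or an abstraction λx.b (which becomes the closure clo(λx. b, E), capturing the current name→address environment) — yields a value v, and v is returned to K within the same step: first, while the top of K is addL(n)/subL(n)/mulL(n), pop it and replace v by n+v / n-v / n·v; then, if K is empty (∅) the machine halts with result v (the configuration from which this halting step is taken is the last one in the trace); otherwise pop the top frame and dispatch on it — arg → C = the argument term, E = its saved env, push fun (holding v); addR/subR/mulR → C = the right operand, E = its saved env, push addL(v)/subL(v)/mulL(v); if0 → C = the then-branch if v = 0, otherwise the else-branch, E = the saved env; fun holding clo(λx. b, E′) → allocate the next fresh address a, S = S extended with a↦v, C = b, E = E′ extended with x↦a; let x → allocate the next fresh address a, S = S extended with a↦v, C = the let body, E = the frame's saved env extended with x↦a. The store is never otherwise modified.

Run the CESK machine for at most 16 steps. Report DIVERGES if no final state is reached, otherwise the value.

0. [C=((λx. (x x)) (λx. (x x))) | E=∅ | S=∅ | K=∅]
1. [C=(λx. (x x)) | E=∅ | S=∅ | K=[arg]]
2. [C=(λx. (x x)) | E=∅ | S=∅ | K=[fun]]
3. [C=(x x) | E={x↦0} | S={0↦clo(λx. (x x), ∅)} | K=∅]
4. [C=x | E={x↦0} | S={0↦clo(λx. (x x), ∅)} | K=[arg]]
5. [C=x | E={x↦0} | S={0↦clo(λx. (x x), ∅)} | K=[fun]]
6. [C=(x x) | E={x↦1} | S={0↦clo(λx. (x x), ∅), 1↦clo(λx. (x x), ∅)} | K=∅]
7. [C=x | E={x↦1} | S={0↦clo(λx. (x x), ∅), 1↦clo(λx. (x x), ∅)} | K=[arg]]
8. [C=x | E={x↦1} | S={0↦clo(λx. (x x), ∅), 1↦clo(λx. (x x), ∅)} | K=[fun]]
9. [C=(x x) | E={x↦2} | S={0↦clo(λx. (x x), ∅), 1↦clo(λx. (x x), ∅), 2↦clo(λx. (x x), ∅)} | K=∅]
10. [C=x | E={x↦2} | S={0↦clo(λx. (x x), ∅), 1↦clo(λx. (x x), ∅), 2↦clo(λx. (x x), ∅)} | K=[arg]]
11. [C=x | E={x↦2} | S={0↦clo(λx. (x x), ∅), 1↦clo(λx. (x x), ∅), 2↦clo(λx. (x x), ∅)} | K=[fun]]
12. [C=(x x) | E={x↦3} | S={0↦clo(λx. (x x), ∅), 1↦clo(λx. (x x), ∅), 2↦clo(λx. (x x), ∅), 3↦clo(λx. (x x), ∅)} | K=∅]
13. [C=x | E={x↦3} | S={0↦clo(λx. (x x), ∅), 1↦clo(λx. (x x), ∅), 2↦clo(λx. (x x), ∅), 3↦clo(λx. (x x), ∅)} | K=[arg]]
14. [C=x | E={x↦3} | S={0↦clo(λx. (x x), ∅), 1↦clo(λx. (x x), ∅), 2↦clo(λx. (x x), ∅), 3↦clo(λx. (x x), ∅)} | K=[fun]]
15. [C=(x x) | E={x↦4} | S={0↦clo(λx. (x x), ∅), 1↦clo(λx. (x x), ∅), 2↦clo(λx. (x x), ∅), 3↦clo(λx. (x x), ∅), 4↦clo(λx. (x x), ∅)} | K=∅]
16. [C=x | E={x↦4} | S={0↦clo(λx. (x x), ∅), 1↦clo(λx. (x x), ∅), 2↦clo(λx. (x x), ∅), 3↦clo(λx. (x x), ∅), 4↦clo(λx. (x x), ∅)} | K=[arg]]
→ 16 transitions taken and the configuration is still not final: no result within 16 steps

Answer: DIVERGES (no final state within 16 steps)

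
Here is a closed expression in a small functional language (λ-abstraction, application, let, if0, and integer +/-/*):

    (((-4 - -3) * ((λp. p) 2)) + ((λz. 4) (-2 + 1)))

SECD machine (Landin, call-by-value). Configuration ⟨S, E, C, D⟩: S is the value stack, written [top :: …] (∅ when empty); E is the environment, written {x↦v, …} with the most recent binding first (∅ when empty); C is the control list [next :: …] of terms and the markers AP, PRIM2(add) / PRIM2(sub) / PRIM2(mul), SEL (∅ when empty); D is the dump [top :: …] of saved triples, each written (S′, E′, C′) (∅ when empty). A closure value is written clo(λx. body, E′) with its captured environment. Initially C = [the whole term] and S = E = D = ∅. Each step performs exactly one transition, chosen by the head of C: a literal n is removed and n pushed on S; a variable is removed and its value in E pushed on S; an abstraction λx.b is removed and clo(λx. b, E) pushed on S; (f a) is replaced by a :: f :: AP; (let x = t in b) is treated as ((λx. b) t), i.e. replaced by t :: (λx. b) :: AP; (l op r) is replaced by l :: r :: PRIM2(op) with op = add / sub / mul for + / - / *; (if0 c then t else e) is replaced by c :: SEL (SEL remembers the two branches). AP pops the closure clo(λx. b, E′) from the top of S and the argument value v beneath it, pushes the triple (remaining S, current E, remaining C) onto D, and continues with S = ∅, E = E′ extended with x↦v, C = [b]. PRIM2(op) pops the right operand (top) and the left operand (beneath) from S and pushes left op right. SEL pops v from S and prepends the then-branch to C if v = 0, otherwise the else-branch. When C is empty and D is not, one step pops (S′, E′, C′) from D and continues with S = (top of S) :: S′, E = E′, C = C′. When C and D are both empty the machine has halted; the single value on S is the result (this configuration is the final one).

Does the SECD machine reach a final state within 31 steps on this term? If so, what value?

0. ⟨S=∅; E=∅; C=[(((-4 - -3) * ((λp. p) 2)) + ((λz. 4) (-2 + 1)))]; D=∅⟩
1. ⟨S=∅; E=∅; C=[((-4 - -3) * ((λp. p) 2)) :: ((λz. 4) (-2 + 1)) :: PRIM2(add)]; D=∅⟩
2. ⟨S=∅; E=∅; C=[(-4 - -3) :: ((λp. p) 2) :: PRIM2(mul) :: ((λz. 4) (-2 + 1)) :: PRIM2(add)]; D=∅⟩
3. ⟨S=∅; E=∅; C=[-4 :: -3 :: PRIM2(sub) :: ((λp. p) 2) :: PRIM2(mul) :: ((λz. 4) (-2 + 1)) :: PRIM2(add)]; D=∅⟩
4. ⟨S=[-4]; E=∅; C=[-3 :: PRIM2(sub) :: ((λp. p) 2) :: PRIM2(mul) :: ((λz. 4) (-2 + 1)) :: PRIM2(add)]; D=∅⟩
5. ⟨S=[-3 :: -4]; E=∅; C=[PRIM2(sub) :: ((λp. p) 2) :: PRIM2(mul) :: ((λz. 4) (-2 + 1)) :: PRIM2(add)]; D=∅⟩
6. ⟨S=[-1]; E=∅; C=[((λp. p) 2) :: PRIM2(mul) :: ((λz. 4) (-2 + 1)) :: PRIM2(add)]; D=∅⟩
7. ⟨S=[-1]; E=∅; C=[2 :: (λp. p) :: AP :: PRIM2(mul) :: ((λz. 4) (-2 + 1)) :: PRIM2(add)]; D=∅⟩
8. ⟨S=[2 :: -1]; E=∅; C=[(λp. p) :: AP :: PRIM2(mul) :: ((λz. 4) (-2 + 1)) :: PRIM2(add)]; D=∅⟩
9. ⟨S=[clo(λp. p, ∅) :: 2 :: -1]; E=∅; C=[AP :: PRIM2(mul) :: ((λz. 4) (-2 + 1)) :: PRIM2(add)]; D=∅⟩
10. ⟨S=∅; E={p↦2}; C=[p]; D=[([-1], ∅, [PRIM2(mul) :: ((λz. 4) (-2 + 1)) :: PRIM2(add)])]⟩
11. ⟨S=[2]; E={p↦2}; C=∅; D=[([-1], ∅, [PRIM2(mul) :: ((λz. 4) (-2 + 1)) :: PRIM2(add)])]⟩
12. ⟨S=[2 :: -1]; E=∅; C=[PRIM2(mul) :: ((λz. 4) (-2 + 1)) :: PRIM2(add)]; D=∅⟩
13. ⟨S=[-2]; E=∅; C=[((λz. 4) (-2 + 1)) :: PRIM2(add)]; D=∅⟩
14. ⟨S=[-2]; E=∅; C=[(-2 + 1) :: (λz. 4) :: AP :: PRIM2(add)]; D=∅⟩
15. ⟨S=[-2]; E=∅; C=[-2 :: 1 :: PRIM2(add) :: (λz. 4) :: AP :: PRIM2(add)]; D=∅⟩
16. ⟨S=[-2 :: -2]; E=∅; C=[1 :: PRIM2(add) :: (λz. 4) :: AP :: PRIM2(add)]; D=∅⟩
17. ⟨S=[1 :: -2 :: -2]; E=∅; C=[PRIM2(add) :: (λz. 4) :: AP :: PRIM2(add)]; D=∅⟩
18. ⟨S=[-1 :: -2]; E=∅; C=[(λz. 4) :: AP :: PRIM2(add)]; D=∅⟩
19. ⟨S=[clo(λz. 4, ∅) :: -1 :: -2]; E=∅; C=[AP :: PRIM2(add)]; D=∅⟩
20. ⟨S=∅; E={z↦-1}; C=[4]; D=[([-2], ∅, [PRIM2(add)])]⟩
21. ⟨S=[4]; E={z↦-1}; C=∅; D=[([-2], ∅, [PRIM2(add)])]⟩
22. ⟨S=[4 :: -2]; E=∅; C=[PRIM2(add)]; D=∅⟩
23. ⟨S=[2]; E=∅; C=∅; D=∅⟩
→ final value 2

Answer: 2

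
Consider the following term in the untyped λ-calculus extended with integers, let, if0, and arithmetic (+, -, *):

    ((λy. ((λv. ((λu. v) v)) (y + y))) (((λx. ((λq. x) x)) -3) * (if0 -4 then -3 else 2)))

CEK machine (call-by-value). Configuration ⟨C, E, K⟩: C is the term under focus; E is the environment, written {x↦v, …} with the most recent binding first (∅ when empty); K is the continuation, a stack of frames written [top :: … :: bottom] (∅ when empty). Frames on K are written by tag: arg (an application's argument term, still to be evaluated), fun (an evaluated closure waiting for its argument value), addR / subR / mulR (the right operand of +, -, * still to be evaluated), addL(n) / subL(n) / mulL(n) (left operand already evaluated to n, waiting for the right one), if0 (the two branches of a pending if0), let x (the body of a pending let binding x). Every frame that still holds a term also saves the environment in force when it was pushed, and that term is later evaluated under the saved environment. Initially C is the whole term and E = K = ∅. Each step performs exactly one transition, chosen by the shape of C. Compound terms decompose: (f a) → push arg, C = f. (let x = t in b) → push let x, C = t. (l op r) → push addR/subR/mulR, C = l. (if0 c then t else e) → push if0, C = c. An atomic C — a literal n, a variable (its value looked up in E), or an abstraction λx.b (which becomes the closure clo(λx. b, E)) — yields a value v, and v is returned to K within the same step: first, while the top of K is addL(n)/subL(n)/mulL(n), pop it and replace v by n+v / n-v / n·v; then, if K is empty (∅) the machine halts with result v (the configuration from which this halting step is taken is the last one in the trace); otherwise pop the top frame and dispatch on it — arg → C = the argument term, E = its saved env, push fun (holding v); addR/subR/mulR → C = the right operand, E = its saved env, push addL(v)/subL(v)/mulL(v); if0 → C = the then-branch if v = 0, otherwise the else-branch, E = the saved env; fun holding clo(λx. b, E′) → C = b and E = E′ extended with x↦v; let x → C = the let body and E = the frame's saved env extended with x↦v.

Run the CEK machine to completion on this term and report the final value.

[0] <C=((λy. ((λv. ((λu. v) v)) (y + y))) (((λx. ((λq. x) x)) -3) * (if0 -4 then -3 else 2))), E=∅, K=∅>
[1] <C=(λy. ((λv. ((λu. v) v)) (y + y))), E=∅, K=[arg]>
[2] <C=(((λx. ((λq. x) x)) -3) * (if0 -4 then -3 else 2)), E=∅, K=[fun]>
[3] <C=((λx. ((λq. x) x)) -3), E=∅, K=[mulR :: fun]>
[4] <C=(λx. ((λq. x) x)), E=∅, K=[arg :: mulR :: fun]>
[5] <C=-3, E=∅, K=[fun :: mulR :: fun]>
[6] <C=((λq. x) x), E={x↦-3}, K=[mulR :: fun]>
[7] <C=(λq. x), E={x↦-3}, K=[arg :: mulR :: fun]>
[8] <C=x, E={x↦-3}, K=[fun :: mulR :: fun]>
[9] <C=x, E={q↦-3, x↦-3}, K=[mulR :: fun]>
[10] <C=(if0 -4 then -3 else 2), E=∅, K=[mulL(-3) :: fun]>
[11] <C=-4, E=∅, K=[if0 :: mulL(-3) :: fun]>
[12] <C=2, E=∅, K=[mulL(-3) :: fun]>
[13] <C=((λv. ((λu. v) v)) (y + y)), E={y↦-6}, K=∅>
[14] <C=(λv. ((λu. v) v)), E={y↦-6}, K=[arg]>
[15] <C=(y + y), E={y↦-6}, K=[fun]>
[16] <C=y, E={y↦-6}, K=[addR :: fun]>
[17] <C=y, E={y↦-6}, K=[addL(-6) :: fun]>
[18] <C=((λu. v) v), E={v↦-12, y↦-6}, K=∅>
[19] <C=(λu. v), E={v↦-12, y↦-6}, K=[arg]>
[20] <C=v, E={v↦-12, y↦-6}, K=[fun]>
[21] <C=v, E={u↦-12, v↦-12, y↦-6}, K=∅>
→ final value -12

Answer: -12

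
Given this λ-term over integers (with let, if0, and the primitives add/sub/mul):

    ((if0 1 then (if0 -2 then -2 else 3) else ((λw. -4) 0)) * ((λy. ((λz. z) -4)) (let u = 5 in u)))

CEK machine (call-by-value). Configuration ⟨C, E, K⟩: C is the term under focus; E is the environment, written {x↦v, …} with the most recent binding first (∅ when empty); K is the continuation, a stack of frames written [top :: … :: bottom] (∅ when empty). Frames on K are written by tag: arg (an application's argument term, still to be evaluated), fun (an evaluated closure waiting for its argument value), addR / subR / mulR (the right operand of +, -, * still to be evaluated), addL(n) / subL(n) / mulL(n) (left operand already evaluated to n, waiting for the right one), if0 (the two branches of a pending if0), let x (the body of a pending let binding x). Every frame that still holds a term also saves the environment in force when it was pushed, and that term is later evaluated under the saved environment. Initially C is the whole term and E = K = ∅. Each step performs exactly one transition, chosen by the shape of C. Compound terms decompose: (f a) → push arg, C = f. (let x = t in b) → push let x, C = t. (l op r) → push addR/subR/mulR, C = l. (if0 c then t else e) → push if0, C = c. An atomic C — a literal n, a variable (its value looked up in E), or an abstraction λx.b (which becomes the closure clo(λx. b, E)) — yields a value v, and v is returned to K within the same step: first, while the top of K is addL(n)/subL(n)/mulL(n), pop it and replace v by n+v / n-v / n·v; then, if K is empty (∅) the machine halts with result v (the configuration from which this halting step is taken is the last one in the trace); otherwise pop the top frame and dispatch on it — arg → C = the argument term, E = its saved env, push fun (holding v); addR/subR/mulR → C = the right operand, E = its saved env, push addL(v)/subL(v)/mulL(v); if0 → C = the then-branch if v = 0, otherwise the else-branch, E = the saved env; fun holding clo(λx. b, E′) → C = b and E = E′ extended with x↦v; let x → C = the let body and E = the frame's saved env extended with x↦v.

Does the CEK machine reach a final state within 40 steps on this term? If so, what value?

step 0: [C=((if0 1 then (if0 -2 then -2 else 3) else ((λw. -4) 0)) * ((λy. ((λz. z) -4)) (let u = 5 in u))) | E=∅ | K=∅]
step 1: [C=(if0 1 then (if0 -2 then -2 else 3) else ((λw. -4) 0)) | E=∅ | K=[mulR]]
step 2: [C=1 | E=∅ | K=[if0 :: mulR]]
step 3: [C=((λw. -4) 0) | E=∅ | K=[mulR]]
step 4: [C=(λw. -4) | E=∅ | K=[arg :: mulR]]
step 5: [C=0 | E=∅ | K=[fun :: mulR]]
step 6: [C=-4 | E={w↦0} | K=[mulR]]
step 7: [C=((λy. ((λz. z) -4)) (let u = 5 in u)) | E=∅ | K=[mulL(-4)]]
step 8: [C=(λy. ((λz. z) -4)) | E=∅ | K=[arg :: mulL(-4)]]
step 9: [C=(let u = 5 in u) | E=∅ | K=[fun :: mulL(-4)]]
step 10: [C=5 | E=∅ | K=[let u :: fun :: mulL(-4)]]
step 11: [C=u | E={u↦5} | K=[fun :: mulL(-4)]]
step 12: [C=((λz. z) -4) | E={y↦5} | K=[mulL(-4)]]
step 13: [C=(λz. z) | E={y↦5} | K=[arg :: mulL(-4)]]
step 14: [C=-4 | E={y↦5} | K=[fun :: mulL(-4)]]
step 15: [C=z | E={z↦-4, y↦5} | K=[mulL(-4)]]
→ final value 16

Answer: 16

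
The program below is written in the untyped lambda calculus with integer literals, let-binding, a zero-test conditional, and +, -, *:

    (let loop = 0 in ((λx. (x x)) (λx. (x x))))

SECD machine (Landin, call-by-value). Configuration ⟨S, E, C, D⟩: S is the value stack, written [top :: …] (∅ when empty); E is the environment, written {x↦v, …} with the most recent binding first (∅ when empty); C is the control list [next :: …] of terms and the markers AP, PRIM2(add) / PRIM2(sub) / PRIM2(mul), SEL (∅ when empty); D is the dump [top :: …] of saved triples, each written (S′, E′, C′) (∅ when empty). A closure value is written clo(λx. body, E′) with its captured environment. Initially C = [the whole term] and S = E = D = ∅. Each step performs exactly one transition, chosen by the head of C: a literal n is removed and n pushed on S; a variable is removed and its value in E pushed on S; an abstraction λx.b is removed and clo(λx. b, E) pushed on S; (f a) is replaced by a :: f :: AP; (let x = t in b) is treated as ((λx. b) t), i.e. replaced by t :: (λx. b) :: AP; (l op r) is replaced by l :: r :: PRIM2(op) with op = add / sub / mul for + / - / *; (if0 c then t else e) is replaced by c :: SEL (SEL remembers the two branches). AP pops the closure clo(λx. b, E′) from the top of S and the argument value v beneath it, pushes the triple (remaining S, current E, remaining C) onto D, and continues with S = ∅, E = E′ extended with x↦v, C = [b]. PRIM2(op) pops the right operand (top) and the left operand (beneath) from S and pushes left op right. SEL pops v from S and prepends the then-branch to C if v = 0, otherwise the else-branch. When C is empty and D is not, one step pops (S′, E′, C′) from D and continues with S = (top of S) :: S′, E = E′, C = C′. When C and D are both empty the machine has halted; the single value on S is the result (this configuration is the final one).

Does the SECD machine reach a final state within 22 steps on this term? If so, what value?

t=0: [S=∅ | E=∅ | C=[(let loop = 0 in ((λx. (x x)) (λx. (x x))))] | D=∅]
t=1: [S=∅ | E=∅ | C=[0 :: (λloop. ((λx. (x x)) (λx. (x x)))) :: AP] | D=∅]
t=2: [S=[0] | E=∅ | C=[(λloop. ((λx. (x x)) (λx. (x x)))) :: AP] | D=∅]
t=3: [S=[clo(λloop. ((λx. (x x)) (λx. (x x))), ∅) :: 0] | E=∅ | C=[AP] | D=∅]
t=4: [S=∅ | E={loop↦0} | C=[((λx. (x x)) (λx. (x x)))] | D=[(∅, ∅, ∅)]]
t=5: [S=∅ | E={loop↦0} | C=[(λx. (x x)) :: (λx. (x x)) :: AP] | D=[(∅, ∅, ∅)]]
t=6: [S=[clo(λx. (x x), {loop↦0})] | E={loop↦0} | C=[(λx. (x x)) :: AP] | D=[(∅, ∅, ∅)]]
t=7: [S=[clo(λx. (x x), {loop↦0}) :: clo(λx. (x x), {loop↦0})] | E={loop↦0} | C=[AP] | D=[(∅, ∅, ∅)]]
t=8: [S=∅ | E={x↦clo(λx. (x x), {loop↦0}), loop↦0} | C=[(x x)] | D=[(∅, {loop↦0}, ∅) :: (∅, ∅, ∅)]]
t=9: [S=∅ | E={x↦clo(λx. (x x), {loop↦0}), loop↦0} | C=[x :: x :: AP] | D=[(∅, {loop↦0}, ∅) :: (∅, ∅, ∅)]]
t=10: [S=[clo(λx. (x x), {loop↦0})] | E={x↦clo(λx. (x x), {loop↦0}), loop↦0} | C=[x :: AP] | D=[(∅, {loop↦0}, ∅) :: (∅, ∅, ∅)]]
t=11: [S=[clo(λx. (x x), {loop↦0}) :: clo(λx. (x x), {loop↦0})] | E={x↦clo(λx. (x x), {loop↦0}), loop↦0} | C=[AP] | D=[(∅, {loop↦0}, ∅) :: (∅, ∅, ∅)]]
t=12: [S=∅ | E={x↦clo(λx. (x x), {loop↦0}), loop↦0} | C=[(x x)] | D=[(∅, {x↦clo(λx. (x x), {loop↦0}), loop↦0}, ∅) :: (∅, {loop↦0}, ∅) :: (∅, ∅, ∅)]]
t=13: [S=∅ | E={x↦clo(λx. (x x), {loop↦0}), loop↦0} | C=[x :: x :: AP] | D=[(∅, {x↦clo(λx. (x x), {loop↦0}), loop↦0}, ∅) :: (∅, {loop↦0}, ∅) :: (∅, ∅, ∅)]]
t=14: [S=[clo(λx. (x x), {loop↦0})] | E={x↦clo(λx. (x x), {loop↦0}), loop↦0} | C=[x :: AP] | D=[(∅, {x↦clo(λx. (x x), {loop↦0}), loop↦0}, ∅) :: (∅, {loop↦0}, ∅) :: (∅, ∅, ∅)]]
t=15: [S=[clo(λx. (x x), {loop↦0}) :: clo(λx. (x x), {loop↦0})] | E={x↦clo(λx. (x x), {loop↦0}), loop↦0} | C=[AP] | D=[(∅, {x↦clo(λx. (x x), {loop↦0}), loop↦0}, ∅) :: (∅, {loop↦0}, ∅) :: (∅, ∅, ∅)]]
t=16: [S=∅ | E={x↦clo(λx. (x x), {loop↦0}), loop↦0} | C=[(x x)] | D=[(∅, {x↦clo(λx. (x x), {loop↦0}), loop↦0}, ∅) :: (∅, {x↦clo(λx. (x x), {loop↦0}), loop↦0}, ∅) :: (∅, {loop↦0}, ∅) :: (∅, ∅, ∅)]]
t=17: [S=∅ | E={x↦clo(λx. (x x), {loop↦0}), loop↦0} | C=[x :: x :: AP] | D=[(∅, {x↦clo(λx. (x x), {loop↦0}), loop↦0}, ∅) :: (∅, {x↦clo(λx. (x x), {loop↦0}), loop↦0}, ∅) :: (∅, {loop↦0}, ∅) :: (∅, ∅, ∅)]]
t=18: [S=[clo(λx. (x x), {loop↦0})] | E={x↦clo(λx. (x x), {loop↦0}), loop↦0} | C=[x :: AP] | D=[(∅, {x↦clo(λx. (x x), {loop↦0}), loop↦0}, ∅) :: (∅, {x↦clo(λx. (x x), {loop↦0}), loop↦0}, ∅) :: (∅, {loop↦0}, ∅) :: (∅, ∅, ∅)]]
t=19: [S=[clo(λx. (x x), {loop↦0}) :: clo(λx. (x x), {loop↦0})] | E={x↦clo(λx. (x x), {loop↦0}), loop↦0} | C=[AP] | D=[(∅, {x↦clo(λx. (x x), {loop↦0}), loop↦0}, ∅) :: (∅, {x↦clo(λx. (x x), {loop↦0}), loop↦0}, ∅) :: (∅, {loop↦0}, ∅) :: (∅, ∅, ∅)]]
t=20: [S=∅ | E={x↦clo(λx. (x x), {loop↦0}), loop↦0} | C=[(x x)] | D=[(∅, {x↦clo(λx. (x x), {loop↦0}), loop↦0}, ∅) :: (∅, {x↦clo(λx. (x x), {loop↦0}), loop↦0}, ∅) :: (∅, {x↦clo(λx. (x x), {loop↦0}), loop↦0}, ∅) :: (∅, {loop↦0}, ∅) :: (∅, ∅, ∅)]]
t=21: [S=∅ | E={x↦clo(λx. (x x), {loop↦0}), loop↦0} | C=[x :: x :: AP] | D=[(∅, {x↦clo(λx. (x x), {loop↦0}), loop↦0}, ∅) :: (∅, {x↦clo(λx. (x x), {loop↦0}), loop↦0}, ∅) :: (∅, {x↦clo(λx. (x x), {loop↦0}), loop↦0}, ∅) :: (∅, {loop↦0}, ∅) :: (∅, ∅, ∅)]]
t=22: [S=[clo(λx. (x x), {loop↦0})] | E={x↦clo(λx. (x x), {loop↦0}), loop↦0} | C=[x :: AP] | D=[(∅, {x↦clo(λx. (x x), {loop↦0}), loop↦0}, ∅) :: (∅, {x↦clo(λx. (x x), {loop↦0}), loop↦0}, ∅) :: (∅, {x↦clo(λx. (x x), {loop↦0}), loop↦0}, ∅) :: (∅, {loop↦0}, ∅) :: (∅, ∅, ∅)]]
→ 22 transitions taken and the configuration is still not final: no result within 22 steps

Answer: DIVERGES (no final state within 22 steps)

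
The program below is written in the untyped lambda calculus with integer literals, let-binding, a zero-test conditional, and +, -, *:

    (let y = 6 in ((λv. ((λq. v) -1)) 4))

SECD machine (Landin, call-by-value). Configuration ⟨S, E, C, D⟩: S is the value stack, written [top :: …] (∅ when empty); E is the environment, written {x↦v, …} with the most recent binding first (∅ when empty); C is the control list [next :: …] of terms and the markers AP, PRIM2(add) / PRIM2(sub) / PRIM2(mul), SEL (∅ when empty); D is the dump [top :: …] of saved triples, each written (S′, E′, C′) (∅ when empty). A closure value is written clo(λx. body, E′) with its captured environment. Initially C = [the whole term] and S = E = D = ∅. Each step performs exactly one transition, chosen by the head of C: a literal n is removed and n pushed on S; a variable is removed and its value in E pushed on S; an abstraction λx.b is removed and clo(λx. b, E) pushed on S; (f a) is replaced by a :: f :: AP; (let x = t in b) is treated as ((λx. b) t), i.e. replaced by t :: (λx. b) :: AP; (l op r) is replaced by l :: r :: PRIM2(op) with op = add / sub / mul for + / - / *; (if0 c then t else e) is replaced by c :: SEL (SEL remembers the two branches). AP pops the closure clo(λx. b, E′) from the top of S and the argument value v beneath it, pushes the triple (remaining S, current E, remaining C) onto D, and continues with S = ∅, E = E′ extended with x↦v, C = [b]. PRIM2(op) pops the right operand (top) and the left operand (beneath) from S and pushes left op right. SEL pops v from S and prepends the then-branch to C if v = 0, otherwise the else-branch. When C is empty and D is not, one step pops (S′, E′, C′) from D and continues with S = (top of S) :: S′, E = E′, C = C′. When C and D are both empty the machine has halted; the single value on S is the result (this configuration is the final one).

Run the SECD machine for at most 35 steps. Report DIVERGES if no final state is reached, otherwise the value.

0. [S=∅ | E=∅ | C=[(let y = 6 in ((λv. ((λq. v) -1)) 4))] | D=∅]
1. [S=∅ | E=∅ | C=[6 :: (λy. ((λv. ((λq. v) -1)) 4)) :: AP] | D=∅]
2. [S=[6] | E=∅ | C=[(λy. ((λv. ((λq. v) -1)) 4)) :: AP] | D=∅]
3. [S=[clo(λy. ((λv. ((λq. v) -1)) 4), ∅) :: 6] | E=∅ | C=[AP] | D=∅]
4. [S=∅ | E={y↦6} | C=[((λv. ((λq. v) -1)) 4)] | D=[(∅, ∅, ∅)]]
5. [S=∅ | E={y↦6} | C=[4 :: (λv. ((λq. v) -1)) :: AP] | D=[(∅, ∅, ∅)]]
6. [S=[4] | E={y↦6} | C=[(λv. ((λq. v) -1)) :: AP] | D=[(∅, ∅, ∅)]]
7. [S=[clo(λv. ((λq. v) -1), {y↦6}) :: 4] | E={y↦6} | C=[AP] | D=[(∅, ∅, ∅)]]
8. [S=∅ | E={v↦4, y↦6} | C=[((λq. v) -1)] | D=[(∅, {y↦6}, ∅) :: (∅, ∅, ∅)]]
9. [S=∅ | E={v↦4, y↦6} | C=[-1 :: (λq. v) :: AP] | D=[(∅, {y↦6}, ∅) :: (∅, ∅, ∅)]]
10. [S=[-1] | E={v↦4, y↦6} | C=[(λq. v) :: AP] | D=[(∅, {y↦6}, ∅) :: (∅, ∅, ∅)]]
11. [S=[clo(λq. v, {v↦4, y↦6}) :: -1] | E={v↦4, y↦6} | C=[AP] | D=[(∅, {y↦6}, ∅) :: (∅, ∅, ∅)]]
12. [S=∅ | E={q↦-1, v↦4, y↦6} | C=[v] | D=[(∅, {v↦4, y↦6}, ∅) :: (∅, {y↦6}, ∅) :: (∅, ∅, ∅)]]
13. [S=[4] | E={q↦-1, v↦4, y↦6} | C=∅ | D=[(∅, {v↦4, y↦6}, ∅) :: (∅, {y↦6}, ∅) :: (∅, ∅, ∅)]]
14. [S=[4] | E={v↦4, y↦6} | C=∅ | D=[(∅, {y↦6}, ∅) :: (∅, ∅, ∅)]]
15. [S=[4] | E={y↦6} | C=∅ | D=[(∅, ∅, ∅)]]
16. [S=[4] | E=∅ | C=∅ | D=∅]
→ final value 4

Answer: 4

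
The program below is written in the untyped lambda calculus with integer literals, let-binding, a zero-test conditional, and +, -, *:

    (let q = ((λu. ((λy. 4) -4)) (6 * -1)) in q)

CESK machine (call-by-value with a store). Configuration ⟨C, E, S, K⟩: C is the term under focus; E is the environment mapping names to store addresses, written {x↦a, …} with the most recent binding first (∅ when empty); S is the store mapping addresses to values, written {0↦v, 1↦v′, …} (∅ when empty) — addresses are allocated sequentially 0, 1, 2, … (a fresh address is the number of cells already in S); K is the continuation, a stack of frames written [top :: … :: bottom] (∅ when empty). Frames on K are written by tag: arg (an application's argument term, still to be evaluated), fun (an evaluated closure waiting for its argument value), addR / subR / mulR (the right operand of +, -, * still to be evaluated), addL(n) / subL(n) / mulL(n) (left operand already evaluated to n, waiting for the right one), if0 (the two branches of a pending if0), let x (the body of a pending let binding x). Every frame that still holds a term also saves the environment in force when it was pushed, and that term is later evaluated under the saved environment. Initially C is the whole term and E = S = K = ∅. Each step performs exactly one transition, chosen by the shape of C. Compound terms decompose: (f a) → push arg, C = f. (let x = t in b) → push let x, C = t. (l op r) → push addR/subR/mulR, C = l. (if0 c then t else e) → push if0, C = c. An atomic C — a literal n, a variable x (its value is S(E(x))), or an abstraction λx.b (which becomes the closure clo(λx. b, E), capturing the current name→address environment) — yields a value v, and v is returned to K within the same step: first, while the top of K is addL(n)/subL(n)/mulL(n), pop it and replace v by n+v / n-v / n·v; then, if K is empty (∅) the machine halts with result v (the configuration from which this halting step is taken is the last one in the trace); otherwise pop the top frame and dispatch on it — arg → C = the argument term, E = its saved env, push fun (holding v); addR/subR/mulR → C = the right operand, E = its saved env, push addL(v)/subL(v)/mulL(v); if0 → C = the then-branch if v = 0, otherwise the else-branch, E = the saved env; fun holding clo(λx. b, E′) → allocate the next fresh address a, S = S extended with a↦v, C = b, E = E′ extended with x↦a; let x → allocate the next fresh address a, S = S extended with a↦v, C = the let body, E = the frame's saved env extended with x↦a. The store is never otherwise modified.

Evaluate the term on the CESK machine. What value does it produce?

[0] <C=(let q = ((λu. ((λy. 4) -4)) (6 * -1)) in q), E=∅, S=∅, K=∅>
[1] <C=((λu. ((λy. 4) -4)) (6 * -1)), E=∅, S=∅, K=[let q]>
[2] <C=(λu. ((λy. 4) -4)), E=∅, S=∅, K=[arg :: let q]>
[3] <C=(6 * -1), E=∅, S=∅, K=[fun :: let q]>
[4] <C=6, E=∅, S=∅, K=[mulR :: fun :: let q]>
[5] <C=-1, E=∅, S=∅, K=[mulL(6) :: fun :: let q]>
[6] <C=((λy. 4) -4), E={u↦0}, S={0↦-6}, K=[let q]>
[7] <C=(λy. 4), E={u↦0}, S={0↦-6}, K=[arg :: let q]>
[8] <C=-4, E={u↦0}, S={0↦-6}, K=[fun :: let q]>
[9] <C=4, E={y↦1, u↦0}, S={0↦-6, 1↦-4}, K=[let q]>
[10] <C=q, E={q↦2}, S={0↦-6, 1↦-4, 2↦4}, K=∅>
→ final value 4

Answer: 4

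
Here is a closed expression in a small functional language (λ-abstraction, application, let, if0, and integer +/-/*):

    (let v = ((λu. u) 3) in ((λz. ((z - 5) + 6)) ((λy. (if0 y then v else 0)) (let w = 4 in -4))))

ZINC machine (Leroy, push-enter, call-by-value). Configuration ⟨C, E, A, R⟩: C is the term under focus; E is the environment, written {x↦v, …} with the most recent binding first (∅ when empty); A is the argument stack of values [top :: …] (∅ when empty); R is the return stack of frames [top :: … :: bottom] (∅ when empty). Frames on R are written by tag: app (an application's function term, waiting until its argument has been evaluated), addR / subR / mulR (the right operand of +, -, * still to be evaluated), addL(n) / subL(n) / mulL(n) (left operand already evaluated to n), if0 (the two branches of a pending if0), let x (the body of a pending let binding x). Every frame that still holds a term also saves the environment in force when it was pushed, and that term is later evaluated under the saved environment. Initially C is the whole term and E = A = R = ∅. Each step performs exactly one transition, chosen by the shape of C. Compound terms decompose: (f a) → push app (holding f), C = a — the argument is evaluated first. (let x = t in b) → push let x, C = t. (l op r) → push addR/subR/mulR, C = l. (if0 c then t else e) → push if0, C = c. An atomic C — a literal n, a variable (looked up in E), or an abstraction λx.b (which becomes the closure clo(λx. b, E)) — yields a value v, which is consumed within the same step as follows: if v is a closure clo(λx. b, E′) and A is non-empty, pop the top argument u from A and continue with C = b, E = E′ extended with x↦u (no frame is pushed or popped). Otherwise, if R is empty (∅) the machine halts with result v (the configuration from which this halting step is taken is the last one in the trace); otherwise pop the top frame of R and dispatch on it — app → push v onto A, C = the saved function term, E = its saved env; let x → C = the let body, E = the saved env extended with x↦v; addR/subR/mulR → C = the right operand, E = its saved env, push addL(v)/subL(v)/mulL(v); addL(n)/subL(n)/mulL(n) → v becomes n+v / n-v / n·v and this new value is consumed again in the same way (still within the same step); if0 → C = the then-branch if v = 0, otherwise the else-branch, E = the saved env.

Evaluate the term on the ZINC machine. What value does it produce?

step 0: <C=(let v = ((λu. u) 3) in ((λz. ((z - 5) + 6)) ((λy. (if0 y then v else 0)) (let w = 4 in -4)))), E=∅, A=∅, R=∅>
step 1: <C=((λu. u) 3), E=∅, A=∅, R=[let v]>
step 2: <C=3, E=∅, A=∅, R=[app :: let v]>
step 3: <C=(λu. u), E=∅, A=[3], R=[let v]>
step 4: <C=u, E={u↦3}, A=∅, R=[let v]>
step 5: <C=((λz. ((z - 5) + 6)) ((λy. (if0 y then v else 0)) (let w = 4 in -4))), E={v↦3}, A=∅, R=∅>
step 6: <C=((λy. (if0 y then v else 0)) (let w = 4 in -4)), E={v↦3}, A=∅, R=[app]>
step 7: <C=(let w = 4 in -4), E={v↦3}, A=∅, R=[app :: app]>
step 8: <C=4, E={v↦3}, A=∅, R=[let w :: app :: app]>
step 9: <C=-4, E={w↦4, v↦3}, A=∅, R=[app :: app]>
step 10: <C=(λy. (if0 y then v else 0)), E={v↦3}, A=[-4], R=[app]>
step 11: <C=(if0 y then v else 0), E={y↦-4, v↦3}, A=∅, R=[app]>
step 12: <C=y, E={y↦-4, v↦3}, A=∅, R=[if0 :: app]>
step 13: <C=0, E={y↦-4, v↦3}, A=∅, R=[app]>
step 14: <C=(λz. ((z - 5) + 6)), E={v↦3}, A=[0], R=∅>
step 15: <C=((z - 5) + 6), E={z↦0, v↦3}, A=∅, R=∅>
step 16: <C=(z - 5), E={z↦0, v↦3}, A=∅, R=[addR]>
step 17: <C=z, E={z↦0, v↦3}, A=∅, R=[subR :: addR]>
step 18: <C=5, E={z↦0, v↦3}, A=∅, R=[subL(0) :: addR]>
step 19: <C=6, E={z↦0, v↦3}, A=∅, R=[addL(-5)]>
→ final value 1

Answer: 1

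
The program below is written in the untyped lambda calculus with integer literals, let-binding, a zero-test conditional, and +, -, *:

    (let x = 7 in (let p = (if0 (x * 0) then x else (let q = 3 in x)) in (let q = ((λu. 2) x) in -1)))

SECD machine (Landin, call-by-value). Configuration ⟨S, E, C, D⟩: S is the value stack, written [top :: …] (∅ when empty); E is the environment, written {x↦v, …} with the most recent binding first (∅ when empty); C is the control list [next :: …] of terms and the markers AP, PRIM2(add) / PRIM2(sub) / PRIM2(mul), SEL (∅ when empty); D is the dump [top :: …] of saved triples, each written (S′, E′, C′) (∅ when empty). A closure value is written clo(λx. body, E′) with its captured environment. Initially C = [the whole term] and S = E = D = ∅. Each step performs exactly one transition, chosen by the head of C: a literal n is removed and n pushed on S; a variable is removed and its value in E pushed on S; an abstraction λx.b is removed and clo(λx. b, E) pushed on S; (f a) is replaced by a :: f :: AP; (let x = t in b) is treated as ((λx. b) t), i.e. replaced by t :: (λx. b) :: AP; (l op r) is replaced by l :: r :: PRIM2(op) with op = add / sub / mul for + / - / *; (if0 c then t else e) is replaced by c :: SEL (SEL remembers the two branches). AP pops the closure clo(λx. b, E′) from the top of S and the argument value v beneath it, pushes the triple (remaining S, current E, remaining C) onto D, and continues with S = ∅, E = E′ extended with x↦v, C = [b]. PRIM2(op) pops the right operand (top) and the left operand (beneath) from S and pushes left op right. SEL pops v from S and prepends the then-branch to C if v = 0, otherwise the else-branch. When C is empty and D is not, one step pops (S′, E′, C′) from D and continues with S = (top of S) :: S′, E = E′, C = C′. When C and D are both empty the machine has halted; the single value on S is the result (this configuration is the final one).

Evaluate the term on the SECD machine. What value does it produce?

Answer: -1

Execution trace:
step 0: [S=∅ | E=∅ | C=[(let x = 7 in (let p = (if0 (x * 0) then x else (let q = 3 in x)) in (let q = ((λu. 2) x) in -1)))] | D=∅]
step 1: [S=∅ | E=∅ | C=[7 :: (λx. (let p = (if0 (x * 0) then x else (let q = 3 in x)) in (let q = ((λu. 2) x) in -1))) :: AP] | D=∅]
step 2: [S=[7] | E=∅ | C=[(λx. (let p = (if0 (x * 0) then x else (let q = 3 in x)) in (let q = ((λu. 2) x) in -1))) :: AP] | D=∅]
step 3: [S=[clo(λx. (let p = (if0 (x * 0) then x else (let q = 3 in x)) in (let q = ((λu. 2) x) in -1)), ∅) :: 7] | E=∅ | C=[AP] | D=∅]
step 4: [S=∅ | E={x↦7} | C=[(let p = (if0 (x * 0) then x else (let q = 3 in x)) in (let q = ((λu. 2) x) in -1))] | D=[(∅, ∅, ∅)]]
step 5: [S=∅ | E={x↦7} | C=[(if0 (x * 0) then x else (let q = 3 in x)) :: (λp. (let q = ((λu. 2) x) in -1)) :: AP] | D=[(∅, ∅, ∅)]]
step 6: [S=∅ | E={x↦7} | C=[(x * 0) :: SEL :: (λp. (let q = ((λu. 2) x) in -1)) :: AP] | D=[(∅, ∅, ∅)]]
step 7: [S=∅ | E={x↦7} | C=[x :: 0 :: PRIM2(mul) :: SEL :: (λp. (let q = ((λu. 2) x) in -1)) :: AP] | D=[(∅, ∅, ∅)]]
step 8: [S=[7] | E={x↦7} | C=[0 :: PRIM2(mul) :: SEL :: (λp. (let q = ((λu. 2) x) in -1)) :: AP] | D=[(∅, ∅, ∅)]]
step 9: [S=[0 :: 7] | E={x↦7} | C=[PRIM2(mul) :: SEL :: (λp. (let q = ((λu. 2) x) in -1)) :: AP] | D=[(∅, ∅, ∅)]]
step 10: [S=[0] | E={x↦7} | C=[SEL :: (λp. (let q = ((λu. 2) x) in -1)) :: AP] | D=[(∅, ∅, ∅)]]
step 11: [S=∅ | E={x↦7} | C=[x :: (λp. (let q = ((λu. 2) x) in -1)) :: AP] | D=[(∅, ∅, ∅)]]
step 12: [S=[7] | E={x↦7} | C=[(λp. (let q = ((λu. 2) x) in -1)) :: AP] | D=[(∅, ∅, ∅)]]
step 13: [S=[clo(λp. (let q = ((λu. 2) x) in -1), {x↦7}) :: 7] | E={x↦7} | C=[AP] | D=[(∅, ∅, ∅)]]
step 14: [S=∅ | E={p↦7, x↦7} | C=[(let q = ((λu. 2) x) in -1)] | D=[(∅, {x↦7}, ∅) :: (∅, ∅, ∅)]]
step 15: [S=∅ | E={p↦7, x↦7} | C=[((λu. 2) x) :: (λq. -1) :: AP] | D=[(∅, {x↦7}, ∅) :: (∅, ∅, ∅)]]
step 16: [S=∅ | E={p↦7, x↦7} | C=[x :: (λu. 2) :: AP :: (λq. -1) :: AP] | D=[(∅, {x↦7}, ∅) :: (∅, ∅, ∅)]]
step 17: [S=[7] | E={p↦7, x↦7} | C=[(λu. 2) :: AP :: (λq. -1) :: AP] | D=[(∅, {x↦7}, ∅) :: (∅, ∅, ∅)]]
step 18: [S=[clo(λu. 2, {p↦7, x↦7}) :: 7] | E={p↦7, x↦7} | C=[AP :: (λq. -1) :: AP] | D=[(∅, {x↦7}, ∅) :: (∅, ∅, ∅)]]
step 19: [S=∅ | E={u↦7, p↦7, x↦7} | C=[2] | D=[(∅, {p↦7, x↦7}, [(λq. -1) :: AP]) :: (∅, {x↦7}, ∅) :: (∅, ∅, ∅)]]
step 20: [S=[2] | E={u↦7, p↦7, x↦7} | C=∅ | D=[(∅, {p↦7, x↦7}, [(λq. -1) :: AP]) :: (∅, {x↦7}, ∅) :: (∅, ∅, ∅)]]
step 21: [S=[2] | E={p↦7, x↦7} | C=[(λq. -1) :: AP] | D=[(∅, {x↦7}, ∅) :: (∅, ∅, ∅)]]
step 22: [S=[clo(λq. -1, {p↦7, x↦7}) :: 2] | E={p↦7, x↦7} | C=[AP] | D=[(∅, {x↦7}, ∅) :: (∅, ∅, ∅)]]
step 23: [S=∅ | E={q↦2, p↦7, x↦7} | C=[-1] | D=[(∅, {p↦7, x↦7}, ∅) :: (∅, {x↦7}, ∅) :: (∅, ∅, ∅)]]
step 24: [S=[-1] | E={q↦2, p↦7, x↦7} | C=∅ | D=[(∅, {p↦7, x↦7}, ∅) :: (∅, {x↦7}, ∅) :: (∅, ∅, ∅)]]
step 25: [S=[-1] | E={p↦7, x↦7} | C=∅ | D=[(∅, {x↦7}, ∅) :: (∅, ∅, ∅)]]
step 26: [S=[-1] | E={x↦7} | C=∅ | D=[(∅, ∅, ∅)]]
step 27: [S=[-1] | E=∅ | C=∅ | D=∅]
→ final value -1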